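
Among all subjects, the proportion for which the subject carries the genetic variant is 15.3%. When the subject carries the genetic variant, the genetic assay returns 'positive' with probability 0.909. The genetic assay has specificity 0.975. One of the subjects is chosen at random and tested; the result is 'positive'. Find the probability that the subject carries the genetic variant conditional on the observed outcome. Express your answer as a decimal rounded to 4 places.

P(H | E) ≈ 0.8679

Write H for 'the subject carries the genetic variant'. Prior odds H:¬H = 0.153/0.847 = 0.18064. For the 'positive' outcome, the likelihood ratio is 0.909/0.025 = 36.360.
Posterior odds = 0.18064 × 36.360 = 6.5680, so P(H|E) = 6.5680/(1+6.5680) = 0.8679.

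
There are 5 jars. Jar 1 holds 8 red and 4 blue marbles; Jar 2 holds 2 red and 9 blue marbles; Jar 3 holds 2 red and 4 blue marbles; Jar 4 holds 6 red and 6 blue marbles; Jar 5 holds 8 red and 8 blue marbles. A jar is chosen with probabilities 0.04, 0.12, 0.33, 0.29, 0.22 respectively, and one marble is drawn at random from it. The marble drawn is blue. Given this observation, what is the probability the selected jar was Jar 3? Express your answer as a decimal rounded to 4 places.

Tabulate prior·likelihood by source: [1] prior 0.04, lik 0.3333, product 0.01333; [2] prior 0.12, lik 0.8182, product 0.09818; [3] prior 0.33, lik 0.6667, product 0.2200; [4] prior 0.29, lik 0.5, product 0.1450; [5] prior 0.22, lik 0.5, product 0.1100.
Normalizing constant = 0.58652; the posterior for Jar 3 is its product over the sum, 0.2200/0.58652 = 0.3751.

Posterior probability ≈ 0.3751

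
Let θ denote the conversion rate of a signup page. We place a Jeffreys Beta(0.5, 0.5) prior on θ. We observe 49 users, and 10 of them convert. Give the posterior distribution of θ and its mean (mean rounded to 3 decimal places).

Posterior: Beta(10.5, 39.5); mean ≈ 0.210

The binomial likelihood is conjugate to the Beta prior: with 10 successes and 39 failures, the posterior is Beta(0.5+10, 0.5+39) = Beta(10.5, 39.5).
E[θ | data] = 10.5/(10.5+39.5) = 0.210.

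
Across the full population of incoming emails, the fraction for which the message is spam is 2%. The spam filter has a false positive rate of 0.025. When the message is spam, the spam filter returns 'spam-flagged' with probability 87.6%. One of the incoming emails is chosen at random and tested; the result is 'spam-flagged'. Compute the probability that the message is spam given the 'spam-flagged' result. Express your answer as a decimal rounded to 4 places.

P(H | E) ≈ 0.4169

Let H be the event that the message is spam. P(H) = 0.02, so P(¬H) = 0.98. With E the 'spam-flagged' result, P(E|H) = 0.876 and P(E|¬H) = 0.025.
P(E) = 0.876·0.02 + 0.025·0.98 = 0.017520 + 0.024500 = 0.042020.
By Bayes' theorem, P(H|E) = 0.017520 / 0.042020 = 0.4169.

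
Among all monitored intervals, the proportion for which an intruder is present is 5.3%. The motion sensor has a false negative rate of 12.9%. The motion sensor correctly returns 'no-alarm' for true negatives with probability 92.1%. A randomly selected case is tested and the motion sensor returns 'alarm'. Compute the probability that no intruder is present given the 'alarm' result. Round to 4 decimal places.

Write H for 'an intruder is present'. Prior odds H:¬H = 0.053/0.947 = 0.055966. For the 'alarm' outcome, the likelihood ratio is 0.871/0.079 = 11.025.
Posterior odds = 0.055966 × 11.025 = 0.61705, so P(H|E) = 0.61705/(1+0.61705) = 0.3816. Then P(¬H|E) = 1 − 0.3816 = 0.6184.

P(¬H | E) ≈ 0.6184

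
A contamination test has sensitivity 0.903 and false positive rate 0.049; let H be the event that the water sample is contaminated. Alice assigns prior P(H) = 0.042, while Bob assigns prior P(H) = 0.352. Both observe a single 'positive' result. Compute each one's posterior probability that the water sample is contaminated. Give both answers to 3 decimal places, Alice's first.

The likelihood ratio for a 'positive' result is 0.903/0.049 = 18.429.
Alice: prior odds 0.042/0.958 = 0.043841; posterior odds 0.80793; posterior probability 0.447.
Bob: prior odds 0.352/0.648 = 0.54321; posterior odds 10.011; posterior probability 0.909.

Alice: 0.447; Bob: 0.909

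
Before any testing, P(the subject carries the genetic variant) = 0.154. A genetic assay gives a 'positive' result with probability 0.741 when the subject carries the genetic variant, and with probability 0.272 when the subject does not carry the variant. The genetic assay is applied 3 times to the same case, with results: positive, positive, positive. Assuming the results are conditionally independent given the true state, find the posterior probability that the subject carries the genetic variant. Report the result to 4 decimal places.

Posterior P(H) ≈ 0.7863

Let H be the event that the subject carries the genetic variant; start with P(H) = 0.154. P('positive'|H) = 0.741, P('positive'|¬H) = 0.272.
Update on result 1 ('positive'): P(H) ← 0.741·0.1540 / (0.741·0.1540 + 0.272·0.8460) = 0.11411/0.34423 = 0.3315.
Update on result 2 ('positive'): P(H) ← 0.741·0.3315 / (0.741·0.3315 + 0.272·0.6685) = 0.24565/0.42748 = 0.5746.
Update on result 3 ('positive'): P(H) ← 0.741·0.5746 / (0.741·0.5746 + 0.272·0.4254) = 0.42581/0.54151 = 0.7863.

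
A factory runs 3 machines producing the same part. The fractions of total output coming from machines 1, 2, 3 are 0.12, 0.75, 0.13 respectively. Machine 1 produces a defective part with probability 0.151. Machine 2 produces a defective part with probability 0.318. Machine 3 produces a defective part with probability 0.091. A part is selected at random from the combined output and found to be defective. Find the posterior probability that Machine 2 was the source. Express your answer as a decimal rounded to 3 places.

Tabulate prior·likelihood by source: [1] prior 0.12, lik 0.151, product 0.01812; [2] prior 0.75, lik 0.318, product 0.2385; [3] prior 0.13, lik 0.091, product 0.01183.
Normalizing constant = 0.26845; the posterior for Machine 2 is its product over the sum, 0.2385/0.26845 = 0.888.

Posterior probability ≈ 0.888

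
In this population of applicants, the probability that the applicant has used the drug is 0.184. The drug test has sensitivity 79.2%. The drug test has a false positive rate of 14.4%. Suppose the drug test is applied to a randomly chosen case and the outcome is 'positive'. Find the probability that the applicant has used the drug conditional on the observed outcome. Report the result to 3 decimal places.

Let H be the event that the applicant has used the drug. P(H) = 0.184, so P(¬H) = 0.816. With E the 'positive' result, P(E|H) = 0.792 and P(E|¬H) = 0.144.
P(E) = 0.792·0.184 + 0.144·0.816 = 0.14573 + 0.11750 = 0.26323.
By Bayes' theorem, P(H|E) = 0.14573 / 0.26323 = 0.554.

P(H | E) ≈ 0.554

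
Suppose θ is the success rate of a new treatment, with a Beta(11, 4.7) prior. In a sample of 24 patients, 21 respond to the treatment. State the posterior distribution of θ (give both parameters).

Posterior: Beta(32, 7.7)

The binomial likelihood is conjugate to the Beta prior: with 21 successes and 3 failures, the posterior is Beta(11+21, 4.7+3) = Beta(32, 7.7).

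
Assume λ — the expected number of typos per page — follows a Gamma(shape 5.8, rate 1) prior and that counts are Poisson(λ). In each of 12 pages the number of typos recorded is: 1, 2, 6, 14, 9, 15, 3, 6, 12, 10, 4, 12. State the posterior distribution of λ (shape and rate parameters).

Posterior: Gamma(shape=99.8, rate=13)

The Poisson likelihood adds the total count to the shape and the number of exposure periods to the rate. Here ∑xᵢ = 94 and n = 12, so shape 5.8→99.8 and rate 1→13.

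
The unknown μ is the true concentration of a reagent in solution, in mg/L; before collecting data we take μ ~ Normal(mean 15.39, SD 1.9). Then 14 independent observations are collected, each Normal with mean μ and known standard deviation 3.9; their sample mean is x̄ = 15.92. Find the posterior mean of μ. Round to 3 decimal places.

Prior precision 1/τ₀² = 1/1.9² = 0.277008; data precision n/σ² = 14/3.9² = 0.920447.
Posterior precision = 0.277008 + 0.920447 = 1.19746.
Posterior mean = (0.277008·15.39 + 0.920447·15.92) / 1.19746 = 15.797.

Posterior mean ≈ 15.797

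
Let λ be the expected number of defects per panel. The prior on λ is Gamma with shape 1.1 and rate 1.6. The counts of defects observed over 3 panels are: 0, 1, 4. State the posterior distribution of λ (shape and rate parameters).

Total count ∑xᵢ = 5 over n = 3 panels.
Gamma is conjugate to the Poisson likelihood: posterior is Gamma(shape = 1.1+5 = 6.1, rate = 1.6+3 = 4.6).

Posterior: Gamma(shape=6.1, rate=4.6)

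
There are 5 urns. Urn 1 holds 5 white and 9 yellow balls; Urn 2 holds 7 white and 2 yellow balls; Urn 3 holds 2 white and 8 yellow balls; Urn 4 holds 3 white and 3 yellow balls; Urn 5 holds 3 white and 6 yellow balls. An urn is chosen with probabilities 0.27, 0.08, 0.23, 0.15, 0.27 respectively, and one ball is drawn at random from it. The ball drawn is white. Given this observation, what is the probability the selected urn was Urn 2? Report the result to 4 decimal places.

Posterior probability ≈ 0.1683

P(white|Urn 1) = 0.3571; P(white|Urn 2) = 0.7778; P(white|Urn 3) = 0.2; P(white|Urn 4) = 0.5; P(white|Urn 5) = 0.3333.
Prior × likelihood for each source: 0.27·0.3571=0.09643, 0.08·0.7778=0.06222, 0.23·0.2=0.04600, 0.15·0.5=0.07500, 0.27·0.3333=0.09000. Summing gives P(white) = 0.36965.
P(Urn 2 | white) = 0.06222 / 0.36965 = 0.1683.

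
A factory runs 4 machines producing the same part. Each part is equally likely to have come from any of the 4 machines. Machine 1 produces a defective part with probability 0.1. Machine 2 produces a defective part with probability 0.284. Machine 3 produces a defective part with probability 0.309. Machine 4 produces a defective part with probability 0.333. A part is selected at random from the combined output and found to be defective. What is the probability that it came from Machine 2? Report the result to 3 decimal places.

Posterior probability ≈ 0.277

P(defective|M1) = 0.1; P(defective|M2) = 0.284; P(defective|M3) = 0.309; P(defective|M4) = 0.333.
Prior × likelihood for each source: 0.25·0.1=0.02500, 0.25·0.284=0.07100, 0.25·0.309=0.07725, 0.25·0.333=0.08325. Summing gives P(defective) = 0.25650.
P(Machine 2 | defective) = 0.07100 / 0.25650 = 0.277.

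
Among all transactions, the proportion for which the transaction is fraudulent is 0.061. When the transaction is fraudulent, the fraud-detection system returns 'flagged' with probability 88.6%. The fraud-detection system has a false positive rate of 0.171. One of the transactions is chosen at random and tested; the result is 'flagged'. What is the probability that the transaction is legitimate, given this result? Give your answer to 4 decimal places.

P(¬H | E) ≈ 0.7482

Let H be the event that the transaction is fraudulent. P(H) = 0.061, so P(¬H) = 0.939. With E the 'flagged' result, P(E|H) = 0.886 and P(E|¬H) = 0.171.
P(E) = 0.886·0.061 + 0.171·0.939 = 0.054046 + 0.16057 = 0.21462.
By Bayes' theorem, P(H|E) = 0.054046 / 0.21462 = 0.2518. Hence P(¬H|E) = 1 − 0.2518 = 0.7482.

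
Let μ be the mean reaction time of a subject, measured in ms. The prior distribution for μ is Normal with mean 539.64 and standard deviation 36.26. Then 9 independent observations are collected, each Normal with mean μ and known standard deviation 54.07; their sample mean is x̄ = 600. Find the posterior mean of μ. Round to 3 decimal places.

Posterior mean ≈ 588.042

Prior precision 1/τ₀² = 1/36.26² = 0.00076058; data precision n/σ² = 9/54.07² = 0.00307843.
Posterior precision = 0.00076058 + 0.00307843 = 0.00383901.
Posterior mean = (0.00076058·539.64 + 0.00307843·600) / 0.00383901 = 588.042.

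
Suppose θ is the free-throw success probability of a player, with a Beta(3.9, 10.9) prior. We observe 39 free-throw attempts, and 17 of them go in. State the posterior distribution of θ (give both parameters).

Posterior: Beta(20.9, 32.9)

The binomial likelihood is conjugate to the Beta prior: with 17 successes and 22 failures, the posterior is Beta(3.9+17, 10.9+22) = Beta(20.9, 32.9).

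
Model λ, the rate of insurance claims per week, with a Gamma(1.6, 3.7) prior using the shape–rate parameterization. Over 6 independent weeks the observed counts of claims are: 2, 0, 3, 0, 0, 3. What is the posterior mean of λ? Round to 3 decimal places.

The Poisson likelihood adds the total count to the shape and the number of exposure periods to the rate. Here ∑xᵢ = 8 and n = 6, so shape 1.6→9.6 and rate 3.7→9.7.
Posterior mean = shape/rate = 9.6/9.7 = 0.990.

Posterior mean ≈ 0.990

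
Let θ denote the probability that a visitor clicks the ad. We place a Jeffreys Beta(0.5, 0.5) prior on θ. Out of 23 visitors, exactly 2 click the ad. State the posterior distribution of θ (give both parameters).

The binomial likelihood is conjugate to the Beta prior: with 2 successes and 21 failures, the posterior is Beta(0.5+2, 0.5+21) = Beta(2.5, 21.5).

Posterior: Beta(2.5, 21.5)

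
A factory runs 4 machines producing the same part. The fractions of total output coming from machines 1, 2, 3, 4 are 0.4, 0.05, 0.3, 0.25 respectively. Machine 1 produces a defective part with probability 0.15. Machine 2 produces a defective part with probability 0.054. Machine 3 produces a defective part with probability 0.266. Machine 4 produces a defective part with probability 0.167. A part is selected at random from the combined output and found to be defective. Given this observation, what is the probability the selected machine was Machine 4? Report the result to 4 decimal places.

Posterior probability ≈ 0.2266

P(defective|M1) = 0.15; P(defective|M2) = 0.054; P(defective|M3) = 0.266; P(defective|M4) = 0.167.
Prior × likelihood for each source: 0.4·0.15=0.06000, 0.05·0.054=0.002700, 0.3·0.266=0.07980, 0.25·0.167=0.04175. Summing gives P(defective) = 0.18425.
P(Machine 4 | defective) = 0.04175 / 0.18425 = 0.2266.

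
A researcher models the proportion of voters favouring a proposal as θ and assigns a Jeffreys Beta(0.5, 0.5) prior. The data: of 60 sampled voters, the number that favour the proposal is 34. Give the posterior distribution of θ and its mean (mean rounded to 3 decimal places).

Posterior: Beta(34.5, 26.5); mean ≈ 0.566

Observing 34 successes and 26 failures updates Beta(0.5, 0.5) by adding the success and failure counts to the two shape parameters: α = 0.5+34 = 34.5, β = 0.5+26 = 26.5.
E[θ | data] = 34.5/(34.5+26.5) = 0.566.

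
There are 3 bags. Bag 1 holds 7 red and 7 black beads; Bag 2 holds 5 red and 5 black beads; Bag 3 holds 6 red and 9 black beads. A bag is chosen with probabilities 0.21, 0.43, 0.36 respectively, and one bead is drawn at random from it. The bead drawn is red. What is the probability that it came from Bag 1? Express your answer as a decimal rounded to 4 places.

Tabulate prior·likelihood by source: [1] prior 0.21, lik 0.5, product 0.1050; [2] prior 0.43, lik 0.5, product 0.2150; [3] prior 0.36, lik 0.4, product 0.1440.
Normalizing constant = 0.46400; the posterior for Bag 1 is its product over the sum, 0.1050/0.46400 = 0.2263.

Posterior probability ≈ 0.2263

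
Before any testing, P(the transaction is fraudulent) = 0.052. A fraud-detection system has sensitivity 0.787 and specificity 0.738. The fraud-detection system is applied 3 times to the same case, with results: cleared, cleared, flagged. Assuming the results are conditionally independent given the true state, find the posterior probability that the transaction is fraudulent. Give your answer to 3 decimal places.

Let H be the event that the transaction is fraudulent; start with P(H) = 0.052. P('flagged'|H) = 0.787, P('flagged'|¬H) = 0.262.
Update on result 1 ('cleared'): P(H) ← 0.213·0.0520 / (0.213·0.0520 + 0.738·0.9480) = 0.011076/0.71070 = 0.0156.
Update on result 2 ('cleared'): P(H) ← 0.213·0.0156 / (0.213·0.0156 + 0.738·0.9844) = 0.0033195/0.72982 = 0.0045.
Update on result 3 ('flagged'): P(H) ← 0.787·0.0045 / (0.787·0.0045 + 0.262·0.9955) = 0.0035796/0.26439 = 0.0135.

Posterior P(H) ≈ 0.014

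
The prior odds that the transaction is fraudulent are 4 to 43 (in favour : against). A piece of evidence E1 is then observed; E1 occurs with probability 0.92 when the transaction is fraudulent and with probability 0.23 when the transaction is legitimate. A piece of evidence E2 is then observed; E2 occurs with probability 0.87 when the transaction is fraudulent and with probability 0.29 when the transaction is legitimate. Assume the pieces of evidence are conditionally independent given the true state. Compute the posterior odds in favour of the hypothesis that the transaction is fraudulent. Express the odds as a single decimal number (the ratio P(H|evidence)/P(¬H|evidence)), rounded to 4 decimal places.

Posterior odds ≈ 1.1163

Prior odds = 4/43 = 0.093023. In log-odds, ln(0.093023) = -2.3749.
Add log likelihood ratios: ln(4.0000) + ln(3.0000) = 2.4849.
Posterior log-odds = 0.11000, so posterior odds = exp(0.11000) = 1.1163.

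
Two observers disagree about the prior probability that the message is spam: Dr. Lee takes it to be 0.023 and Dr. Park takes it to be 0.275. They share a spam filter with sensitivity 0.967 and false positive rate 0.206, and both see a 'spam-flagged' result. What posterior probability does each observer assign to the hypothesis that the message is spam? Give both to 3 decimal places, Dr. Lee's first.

P('+'|H) = 0.967, P('+'|¬H) = 0.206.
Dr. Lee: numerator 0.967·0.023 = 0.022241; evidence = 0.022241+0.206·0.977 = 0.22350; posterior = 0.100.
Dr. Park: numerator 0.967·0.275 = 0.26593; evidence = 0.26593+0.206·0.725 = 0.41528; posterior = 0.640.

Dr. Lee: 0.100; Dr. Park: 0.640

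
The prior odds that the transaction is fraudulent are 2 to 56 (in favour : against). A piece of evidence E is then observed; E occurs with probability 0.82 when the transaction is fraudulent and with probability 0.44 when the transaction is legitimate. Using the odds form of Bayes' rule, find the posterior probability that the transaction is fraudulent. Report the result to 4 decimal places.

Posterior probability ≈ 0.0624

Prior odds = 2/56 = 0.035714.
Likelihood ratio for E = 0.82/0.44 = 1.8636.
Posterior odds = prior odds × LR = 0.066558.
Posterior probability = odds/(1+odds) = 0.066558/1.0666 = 0.0624.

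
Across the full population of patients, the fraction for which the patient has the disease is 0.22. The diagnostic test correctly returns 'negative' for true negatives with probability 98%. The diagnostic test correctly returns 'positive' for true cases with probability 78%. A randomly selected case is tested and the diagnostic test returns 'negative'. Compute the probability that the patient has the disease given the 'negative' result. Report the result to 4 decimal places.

Let H be the event that the patient has the disease. P(H) = 0.22, so P(¬H) = 0.78. With E the 'negative' result, P(E|H) = 0.22 and P(E|¬H) = 0.98.
P(E) = 0.22·0.22 + 0.98·0.78 = 0.048400 + 0.76440 = 0.81280.
By Bayes' theorem, P(H|E) = 0.048400 / 0.81280 = 0.0595.

P(H | E) ≈ 0.0595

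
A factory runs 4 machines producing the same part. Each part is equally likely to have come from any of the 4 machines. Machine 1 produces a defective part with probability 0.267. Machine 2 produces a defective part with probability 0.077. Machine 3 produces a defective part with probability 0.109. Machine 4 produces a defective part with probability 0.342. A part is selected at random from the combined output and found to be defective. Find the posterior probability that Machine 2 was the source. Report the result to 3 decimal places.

Tabulate prior·likelihood by source: [1] prior 0.25, lik 0.267, product 0.06675; [2] prior 0.25, lik 0.077, product 0.01925; [3] prior 0.25, lik 0.109, product 0.02725; [4] prior 0.25, lik 0.342, product 0.08550.
Normalizing constant = 0.19875; the posterior for Machine 2 is its product over the sum, 0.01925/0.19875 = 0.097.

Posterior probability ≈ 0.097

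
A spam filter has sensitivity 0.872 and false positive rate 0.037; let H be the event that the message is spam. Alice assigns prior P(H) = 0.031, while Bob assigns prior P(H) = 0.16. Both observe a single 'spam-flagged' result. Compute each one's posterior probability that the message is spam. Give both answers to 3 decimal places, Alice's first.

Alice: 0.430; Bob: 0.818

P('+'|H) = 0.872, P('+'|¬H) = 0.037.
Alice: numerator 0.872·0.031 = 0.027032; evidence = 0.027032+0.037·0.969 = 0.062885; posterior = 0.430.
Bob: numerator 0.872·0.16 = 0.13952; evidence = 0.13952+0.037·0.84 = 0.17060; posterior = 0.818.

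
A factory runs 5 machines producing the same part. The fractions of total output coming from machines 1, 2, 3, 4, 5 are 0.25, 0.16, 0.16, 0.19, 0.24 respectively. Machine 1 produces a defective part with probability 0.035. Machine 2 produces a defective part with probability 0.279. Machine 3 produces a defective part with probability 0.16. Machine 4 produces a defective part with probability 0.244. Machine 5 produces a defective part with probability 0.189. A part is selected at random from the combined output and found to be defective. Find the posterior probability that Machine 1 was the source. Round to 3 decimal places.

Posterior probability ≈ 0.051

P(defective|M1) = 0.035; P(defective|M2) = 0.279; P(defective|M3) = 0.16; P(defective|M4) = 0.244; P(defective|M5) = 0.189.
Prior × likelihood for each source: 0.25·0.035=0.008750, 0.16·0.279=0.04464, 0.16·0.16=0.02560, 0.19·0.244=0.04636, 0.24·0.189=0.04536. Summing gives P(defective) = 0.17071.
P(Machine 1 | defective) = 0.008750 / 0.17071 = 0.051.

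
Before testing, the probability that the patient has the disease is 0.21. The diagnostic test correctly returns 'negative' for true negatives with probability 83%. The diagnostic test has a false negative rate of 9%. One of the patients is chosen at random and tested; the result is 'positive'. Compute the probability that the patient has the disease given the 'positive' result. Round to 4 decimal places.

Let H be the event that the patient has the disease. P(H) = 0.21, so P(¬H) = 0.79. With E the 'positive' result, P(E|H) = 0.91 and P(E|¬H) = 0.17.
P(E) = 0.91·0.21 + 0.17·0.79 = 0.19110 + 0.13430 = 0.32540.
By Bayes' theorem, P(H|E) = 0.19110 / 0.32540 = 0.5873.

P(H | E) ≈ 0.5873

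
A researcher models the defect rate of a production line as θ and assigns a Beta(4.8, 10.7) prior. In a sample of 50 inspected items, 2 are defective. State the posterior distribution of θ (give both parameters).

Posterior: Beta(6.8, 58.7)

The binomial likelihood is conjugate to the Beta prior: with 2 successes and 48 failures, the posterior is Beta(4.8+2, 10.7+48) = Beta(6.8, 58.7).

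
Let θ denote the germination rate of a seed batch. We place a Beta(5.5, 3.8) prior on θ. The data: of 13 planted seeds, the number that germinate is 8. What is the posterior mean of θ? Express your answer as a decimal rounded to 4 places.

The binomial likelihood is conjugate to the Beta prior: with 8 successes and 5 failures, the posterior is Beta(5.5+8, 3.8+5) = Beta(13.5, 8.8).
Posterior mean = α/(α+β) = 13.5/22.3 = 0.6054.

Posterior mean ≈ 0.6054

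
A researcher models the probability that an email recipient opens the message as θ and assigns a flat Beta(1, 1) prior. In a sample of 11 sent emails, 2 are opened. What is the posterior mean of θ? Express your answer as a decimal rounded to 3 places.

Posterior mean ≈ 0.231

The binomial likelihood is conjugate to the Beta prior: with 2 successes and 9 failures, the posterior is Beta(1+2, 1+9) = Beta(3, 10).
E[θ | data] = 3/(3+10) = 0.231.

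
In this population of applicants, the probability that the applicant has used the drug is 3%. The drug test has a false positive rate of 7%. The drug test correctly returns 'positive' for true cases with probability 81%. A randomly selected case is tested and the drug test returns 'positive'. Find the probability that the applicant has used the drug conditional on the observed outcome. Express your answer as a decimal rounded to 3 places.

Let H be the event that the applicant has used the drug. P(H) = 0.03, so P(¬H) = 0.97. With E the 'positive' result, P(E|H) = 0.81 and P(E|¬H) = 0.07.
P(E) = 0.81·0.03 + 0.07·0.97 = 0.024300 + 0.067900 = 0.092200.
By Bayes' theorem, P(H|E) = 0.024300 / 0.092200 = 0.264.

P(H | E) ≈ 0.264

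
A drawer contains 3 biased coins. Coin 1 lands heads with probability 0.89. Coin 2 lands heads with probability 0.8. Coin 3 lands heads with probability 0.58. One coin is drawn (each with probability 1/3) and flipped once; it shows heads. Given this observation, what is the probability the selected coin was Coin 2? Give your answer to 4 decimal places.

Posterior probability ≈ 0.3524

Tabulate prior·likelihood by source: [1] prior 0.333333, lik 0.89, product 0.2967; [2] prior 0.333333, lik 0.8, product 0.2667; [3] prior 0.333333, lik 0.58, product 0.1933.
Normalizing constant = 0.75667; the posterior for Coin 2 is its product over the sum, 0.2667/0.75667 = 0.3524.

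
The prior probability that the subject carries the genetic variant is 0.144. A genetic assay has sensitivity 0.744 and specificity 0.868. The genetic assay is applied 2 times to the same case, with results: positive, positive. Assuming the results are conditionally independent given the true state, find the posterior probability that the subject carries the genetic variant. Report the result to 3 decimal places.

Posterior P(H) ≈ 0.842

With H the event that the subject carries the genetic variant, the joint likelihood of the observed sequence is P(data|H) = 0.744·0.744 = 0.55354 and P(data|¬H) = 0.132·0.132 = 0.017424.
Bayes: P(H|data) = 0.144·0.55354 / (0.144·0.55354 + 0.856·0.017424) = 0.079709/0.094624 = 0.8424.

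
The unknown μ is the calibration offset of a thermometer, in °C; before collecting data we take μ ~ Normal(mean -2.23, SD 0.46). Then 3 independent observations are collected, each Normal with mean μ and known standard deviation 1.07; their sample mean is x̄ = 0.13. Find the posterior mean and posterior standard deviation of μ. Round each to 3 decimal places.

Posterior mean ≈ -1.388; posterior SD ≈ 0.369

With known σ, the Normal prior is conjugate. Weight on the data is w = (n/σ²)/(n/σ² + 1/τ₀²) = 2.62032/(2.62032+4.72590) = 0.35669.
Posterior mean = w·x̄ + (1−w)·μ₀ = 0.35669·0.13 + 0.64331·-2.23 = -1.388. Posterior variance = 1/(2.62032+4.72590) = 0.136125, so SD = 0.369.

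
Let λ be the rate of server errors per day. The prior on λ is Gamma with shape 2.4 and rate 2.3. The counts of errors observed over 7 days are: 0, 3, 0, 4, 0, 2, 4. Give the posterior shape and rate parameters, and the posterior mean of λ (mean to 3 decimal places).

Posterior: Gamma(shape=15.4, rate=9.3); mean ≈ 1.656

Total count ∑xᵢ = 13 over n = 7 days.
Gamma is conjugate to the Poisson likelihood: posterior is Gamma(shape = 2.4+13 = 15.4, rate = 2.3+7 = 9.3).
E[λ | data] = 15.4/9.3 = 1.656.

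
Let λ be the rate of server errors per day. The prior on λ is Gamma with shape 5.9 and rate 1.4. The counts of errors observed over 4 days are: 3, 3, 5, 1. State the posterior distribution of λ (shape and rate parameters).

The Poisson likelihood adds the total count to the shape and the number of exposure periods to the rate. Here ∑xᵢ = 12 and n = 4, so shape 5.9→17.9 and rate 1.4→5.4.

Posterior: Gamma(shape=17.9, rate=5.4)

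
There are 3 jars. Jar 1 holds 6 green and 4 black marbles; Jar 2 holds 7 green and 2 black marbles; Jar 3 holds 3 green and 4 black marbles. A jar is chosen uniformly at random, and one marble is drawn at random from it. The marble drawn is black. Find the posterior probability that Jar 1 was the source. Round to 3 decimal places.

Tabulate prior·likelihood by source: [1] prior 0.333333, lik 0.4, product 0.1333; [2] prior 0.333333, lik 0.2222, product 0.07407; [3] prior 0.333333, lik 0.5714, product 0.1905.
Normalizing constant = 0.39788; the posterior for Jar 1 is its product over the sum, 0.1333/0.39788 = 0.335.

Posterior probability ≈ 0.335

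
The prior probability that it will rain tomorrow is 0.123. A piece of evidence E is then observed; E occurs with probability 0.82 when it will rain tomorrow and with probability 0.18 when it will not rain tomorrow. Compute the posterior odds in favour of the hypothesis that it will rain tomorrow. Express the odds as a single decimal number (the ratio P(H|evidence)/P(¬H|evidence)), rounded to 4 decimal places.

Posterior odds ≈ 0.6389

Prior odds = 0.123/(1−0.123) = 0.14025.
Likelihood ratio for E = 0.82/0.18 = 4.5556.
Posterior odds = prior odds × LR = 0.63892.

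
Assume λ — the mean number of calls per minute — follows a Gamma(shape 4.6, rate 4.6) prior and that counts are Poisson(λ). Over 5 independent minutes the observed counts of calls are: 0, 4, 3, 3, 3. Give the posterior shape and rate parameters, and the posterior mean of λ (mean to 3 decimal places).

The Poisson likelihood adds the total count to the shape and the number of exposure periods to the rate. Here ∑xᵢ = 13 and n = 5, so shape 4.6→17.6 and rate 4.6→9.6.
E[λ | data] = 17.6/9.6 = 1.833.

Posterior: Gamma(shape=17.6, rate=9.6); mean ≈ 1.833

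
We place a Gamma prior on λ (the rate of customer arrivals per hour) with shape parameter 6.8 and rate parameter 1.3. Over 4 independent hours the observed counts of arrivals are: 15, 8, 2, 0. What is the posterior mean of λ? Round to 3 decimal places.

Total count ∑xᵢ = 25 over n = 4 hours.
Gamma is conjugate to the Poisson likelihood: posterior is Gamma(shape = 6.8+25 = 31.8, rate = 1.3+4 = 5.3).
Posterior mean = shape/rate = 31.8/5.3 = 6.000.

Posterior mean ≈ 6.000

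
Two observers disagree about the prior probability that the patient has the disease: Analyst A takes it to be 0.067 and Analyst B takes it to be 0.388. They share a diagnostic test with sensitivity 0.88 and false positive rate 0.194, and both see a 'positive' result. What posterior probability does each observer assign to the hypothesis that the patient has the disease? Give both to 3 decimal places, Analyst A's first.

Analyst A: 0.246; Analyst B: 0.742

The likelihood ratio for a 'positive' result is 0.88/0.194 = 4.5361.
Analyst A: prior odds 0.067/0.933 = 0.071811; posterior odds 0.32574; posterior probability 0.246.
Analyst B: prior odds 0.388/0.612 = 0.63399; posterior odds 2.8758; posterior probability 0.742.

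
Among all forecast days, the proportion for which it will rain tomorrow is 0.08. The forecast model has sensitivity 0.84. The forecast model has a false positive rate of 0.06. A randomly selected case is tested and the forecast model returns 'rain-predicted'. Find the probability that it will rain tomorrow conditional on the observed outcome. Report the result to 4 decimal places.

Write H for 'it will rain tomorrow'. Prior odds H:¬H = 0.08/0.92 = 0.086957. For the 'rain-predicted' outcome, the likelihood ratio is 0.84/0.06 = 14.000.
Posterior odds = 0.086957 × 14.000 = 1.2174, so P(H|E) = 1.2174/(1+1.2174) = 0.5490.

P(H | E) ≈ 0.5490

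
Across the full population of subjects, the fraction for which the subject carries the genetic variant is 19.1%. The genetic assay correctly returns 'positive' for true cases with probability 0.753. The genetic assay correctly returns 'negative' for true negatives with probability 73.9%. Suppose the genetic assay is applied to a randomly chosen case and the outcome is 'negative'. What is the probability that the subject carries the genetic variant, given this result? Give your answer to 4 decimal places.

Write H for 'the subject carries the genetic variant'. Prior odds H:¬H = 0.191/0.809 = 0.23609. For the 'negative' outcome, the likelihood ratio is 0.247/0.739 = 0.33424.
Posterior odds = 0.23609 × 0.33424 = 0.078911, so P(H|E) = 0.078911/(1+0.078911) = 0.0731.

P(H | E) ≈ 0.0731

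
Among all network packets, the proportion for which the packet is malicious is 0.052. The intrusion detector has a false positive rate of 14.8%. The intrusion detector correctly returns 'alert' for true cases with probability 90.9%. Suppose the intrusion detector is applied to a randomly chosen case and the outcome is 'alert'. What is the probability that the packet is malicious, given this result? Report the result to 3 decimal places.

P(H | E) ≈ 0.252

Write H for 'the packet is malicious'. Prior odds H:¬H = 0.052/0.948 = 0.054852. For the 'alert' outcome, the likelihood ratio is 0.909/0.148 = 6.1419.
Posterior odds = 0.054852 × 6.1419 = 0.33690, so P(H|E) = 0.33690/(1+0.33690) = 0.252.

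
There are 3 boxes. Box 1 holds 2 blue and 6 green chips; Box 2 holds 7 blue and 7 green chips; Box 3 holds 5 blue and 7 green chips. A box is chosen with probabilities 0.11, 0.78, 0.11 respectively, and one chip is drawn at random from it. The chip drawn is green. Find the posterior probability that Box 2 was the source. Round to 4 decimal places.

Tabulate prior·likelihood by source: [1] prior 0.11, lik 0.75, product 0.08250; [2] prior 0.78, lik 0.5, product 0.3900; [3] prior 0.11, lik 0.5833, product 0.06417.
Normalizing constant = 0.53667; the posterior for Box 2 is its product over the sum, 0.3900/0.53667 = 0.7267.

Posterior probability ≈ 0.7267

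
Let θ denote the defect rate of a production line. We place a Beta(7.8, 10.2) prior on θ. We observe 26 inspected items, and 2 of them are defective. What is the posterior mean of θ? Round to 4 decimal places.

The binomial likelihood is conjugate to the Beta prior: with 2 successes and 24 failures, the posterior is Beta(7.8+2, 10.2+24) = Beta(9.8, 34.2).
Posterior mean = α/(α+β) = 9.8/44 = 0.2227.

Posterior mean ≈ 0.2227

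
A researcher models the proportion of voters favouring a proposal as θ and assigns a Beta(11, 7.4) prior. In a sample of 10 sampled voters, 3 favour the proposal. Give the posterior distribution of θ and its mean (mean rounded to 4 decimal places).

Observing 3 successes and 7 failures updates Beta(11, 7.4) by adding the success and failure counts to the two shape parameters: α = 11+3 = 14, β = 7.4+7 = 14.4.
Posterior mean = α/(α+β) = 14/28.4 = 0.4930.

Posterior: Beta(14, 14.4); mean ≈ 0.4930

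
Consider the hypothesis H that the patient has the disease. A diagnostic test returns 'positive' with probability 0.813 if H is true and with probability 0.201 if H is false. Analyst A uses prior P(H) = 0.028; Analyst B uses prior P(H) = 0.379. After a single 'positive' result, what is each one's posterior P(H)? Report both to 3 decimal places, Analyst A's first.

The likelihood ratio for a 'positive' result is 0.813/0.201 = 4.0448.
Analyst A: prior odds 0.028/0.972 = 0.028807; posterior odds 0.11652; posterior probability 0.104.
Analyst B: prior odds 0.379/0.621 = 0.61031; posterior odds 2.4686; posterior probability 0.712.

Analyst A: 0.104; Analyst B: 0.712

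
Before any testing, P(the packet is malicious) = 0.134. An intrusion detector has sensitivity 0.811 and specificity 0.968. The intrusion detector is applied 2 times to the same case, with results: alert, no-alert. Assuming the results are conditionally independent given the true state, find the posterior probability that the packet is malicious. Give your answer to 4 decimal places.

Posterior P(H) ≈ 0.4336

Let H be the event that the packet is malicious; start with P(H) = 0.134. P('alert'|H) = 0.811, P('alert'|¬H) = 0.032.
Update on result 1 ('alert'): P(H) ← 0.811·0.1340 / (0.811·0.1340 + 0.032·0.8660) = 0.10867/0.13639 = 0.7968.
Update on result 2 ('no-alert'): P(H) ← 0.189·0.7968 / (0.189·0.7968 + 0.968·0.2032) = 0.15060/0.34728 = 0.4336.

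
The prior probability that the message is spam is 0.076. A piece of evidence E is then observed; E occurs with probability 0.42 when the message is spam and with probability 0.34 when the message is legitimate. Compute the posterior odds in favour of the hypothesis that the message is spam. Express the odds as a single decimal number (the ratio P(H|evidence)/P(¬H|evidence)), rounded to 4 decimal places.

Prior odds = 0.076/(1−0.076) = 0.082251.
Likelihood ratio for E = 0.42/0.34 = 1.2353.
Posterior odds = prior odds × LR = 0.10160.

Posterior odds ≈ 0.1016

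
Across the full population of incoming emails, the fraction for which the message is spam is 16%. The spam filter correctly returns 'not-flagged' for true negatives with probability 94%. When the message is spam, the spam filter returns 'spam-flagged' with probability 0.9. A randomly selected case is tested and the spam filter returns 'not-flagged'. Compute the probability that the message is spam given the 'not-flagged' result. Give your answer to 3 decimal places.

Write H for 'the message is spam'. Prior odds H:¬H = 0.16/0.84 = 0.19048. For the 'not-flagged' outcome, the likelihood ratio is 0.1/0.94 = 0.10638.
Posterior odds = 0.19048 × 0.10638 = 0.020263, so P(H|E) = 0.020263/(1+0.020263) = 0.020.

P(H | E) ≈ 0.020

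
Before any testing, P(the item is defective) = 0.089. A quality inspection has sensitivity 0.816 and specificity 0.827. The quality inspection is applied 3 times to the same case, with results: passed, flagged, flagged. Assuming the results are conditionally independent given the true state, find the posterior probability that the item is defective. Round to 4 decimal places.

With H the event that the item is defective, the joint likelihood of the observed sequence is P(data|H) = 0.184·0.816·0.816 = 0.12252 and P(data|¬H) = 0.827·0.173·0.173 = 0.024751.
Bayes: P(H|data) = 0.089·0.12252 / (0.089·0.12252 + 0.911·0.024751) = 0.010904/0.033452 = 0.3260.

Posterior P(H) ≈ 0.3260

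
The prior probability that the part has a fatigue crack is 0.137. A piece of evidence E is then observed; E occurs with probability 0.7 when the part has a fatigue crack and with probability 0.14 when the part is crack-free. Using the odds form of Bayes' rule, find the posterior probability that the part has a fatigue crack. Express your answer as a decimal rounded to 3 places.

Prior odds = 0.137/(1−0.137) = 0.15875.
Likelihood ratio for E = 0.7/0.14 = 5.0000.
Posterior odds = prior odds × LR = 0.79374.
Posterior probability = odds/(1+odds) = 0.79374/1.7937 = 0.443.

Posterior probability ≈ 0.443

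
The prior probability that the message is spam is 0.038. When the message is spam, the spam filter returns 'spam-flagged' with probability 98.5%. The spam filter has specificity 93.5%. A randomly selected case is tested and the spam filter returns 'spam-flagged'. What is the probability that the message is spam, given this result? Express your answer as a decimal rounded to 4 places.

P(H | E) ≈ 0.3744

Let H be the event that the message is spam. P(H) = 0.038, so P(¬H) = 0.962. With E the 'spam-flagged' result, P(E|H) = 0.985 and P(E|¬H) = 0.065.
P(E) = 0.985·0.038 + 0.065·0.962 = 0.037430 + 0.062530 = 0.099960.
By Bayes' theorem, P(H|E) = 0.037430 / 0.099960 = 0.3744.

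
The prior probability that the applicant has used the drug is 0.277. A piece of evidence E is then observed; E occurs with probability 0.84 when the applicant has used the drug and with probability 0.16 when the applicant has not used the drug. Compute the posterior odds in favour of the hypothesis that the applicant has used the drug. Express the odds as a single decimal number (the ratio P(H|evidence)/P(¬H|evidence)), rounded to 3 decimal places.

Prior odds = 0.277/(1−0.277) = 0.38313.
Likelihood ratio for E = 0.84/0.16 = 5.2500.
Posterior odds = prior odds × LR = 2.0114.

Posterior odds ≈ 2.011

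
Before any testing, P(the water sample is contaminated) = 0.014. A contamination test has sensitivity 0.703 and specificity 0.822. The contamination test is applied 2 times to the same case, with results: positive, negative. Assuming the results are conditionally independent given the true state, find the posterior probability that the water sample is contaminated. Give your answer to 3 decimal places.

Let H be the event that the water sample is contaminated; start with P(H) = 0.014. P('positive'|H) = 0.703, P('positive'|¬H) = 0.178.
Update on result 1 ('positive'): P(H) ← 0.703·0.0140 / (0.703·0.0140 + 0.178·0.9860) = 0.0098420/0.18535 = 0.0531.
Update on result 2 ('negative'): P(H) ← 0.297·0.0531 / (0.297·0.0531 + 0.822·0.9469) = 0.015771/0.79412 = 0.0199.

Posterior P(H) ≈ 0.020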